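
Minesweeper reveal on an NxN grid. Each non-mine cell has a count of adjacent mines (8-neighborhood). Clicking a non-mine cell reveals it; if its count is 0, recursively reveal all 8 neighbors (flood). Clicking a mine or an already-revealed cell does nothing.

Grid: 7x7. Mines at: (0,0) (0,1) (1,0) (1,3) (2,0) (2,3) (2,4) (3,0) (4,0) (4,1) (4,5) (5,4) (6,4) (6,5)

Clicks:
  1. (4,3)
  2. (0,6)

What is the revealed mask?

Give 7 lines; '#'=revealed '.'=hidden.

Click 1 (4,3) count=1: revealed 1 new [(4,3)] -> total=1
Click 2 (0,6) count=0: revealed 10 new [(0,4) (0,5) (0,6) (1,4) (1,5) (1,6) (2,5) (2,6) (3,5) (3,6)] -> total=11

Answer: ....###
....###
.....##
.....##
...#...
.......
.......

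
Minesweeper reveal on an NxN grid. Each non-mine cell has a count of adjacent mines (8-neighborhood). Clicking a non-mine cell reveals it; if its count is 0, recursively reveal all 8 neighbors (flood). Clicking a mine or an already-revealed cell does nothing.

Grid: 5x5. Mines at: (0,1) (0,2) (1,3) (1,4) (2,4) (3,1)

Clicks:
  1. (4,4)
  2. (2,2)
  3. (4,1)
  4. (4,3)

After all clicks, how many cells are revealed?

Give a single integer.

Answer: 8

Derivation:
Click 1 (4,4) count=0: revealed 6 new [(3,2) (3,3) (3,4) (4,2) (4,3) (4,4)] -> total=6
Click 2 (2,2) count=2: revealed 1 new [(2,2)] -> total=7
Click 3 (4,1) count=1: revealed 1 new [(4,1)] -> total=8
Click 4 (4,3) count=0: revealed 0 new [(none)] -> total=8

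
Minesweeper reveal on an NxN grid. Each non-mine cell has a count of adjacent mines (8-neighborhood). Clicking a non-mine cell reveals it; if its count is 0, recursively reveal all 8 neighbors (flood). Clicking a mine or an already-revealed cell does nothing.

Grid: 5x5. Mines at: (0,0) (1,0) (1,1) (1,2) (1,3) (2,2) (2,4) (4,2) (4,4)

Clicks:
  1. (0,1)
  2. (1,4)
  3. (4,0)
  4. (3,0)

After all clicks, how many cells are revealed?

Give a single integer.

Click 1 (0,1) count=4: revealed 1 new [(0,1)] -> total=1
Click 2 (1,4) count=2: revealed 1 new [(1,4)] -> total=2
Click 3 (4,0) count=0: revealed 6 new [(2,0) (2,1) (3,0) (3,1) (4,0) (4,1)] -> total=8
Click 4 (3,0) count=0: revealed 0 new [(none)] -> total=8

Answer: 8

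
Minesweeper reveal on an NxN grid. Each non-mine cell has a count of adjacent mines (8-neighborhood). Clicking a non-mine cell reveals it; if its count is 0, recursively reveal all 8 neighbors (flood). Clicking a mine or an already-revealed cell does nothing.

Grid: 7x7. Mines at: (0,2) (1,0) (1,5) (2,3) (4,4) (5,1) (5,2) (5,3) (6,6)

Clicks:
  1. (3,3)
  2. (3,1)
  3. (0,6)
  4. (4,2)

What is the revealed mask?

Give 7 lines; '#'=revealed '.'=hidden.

Click 1 (3,3) count=2: revealed 1 new [(3,3)] -> total=1
Click 2 (3,1) count=0: revealed 9 new [(2,0) (2,1) (2,2) (3,0) (3,1) (3,2) (4,0) (4,1) (4,2)] -> total=10
Click 3 (0,6) count=1: revealed 1 new [(0,6)] -> total=11
Click 4 (4,2) count=3: revealed 0 new [(none)] -> total=11

Answer: ......#
.......
###....
####...
###....
.......
.......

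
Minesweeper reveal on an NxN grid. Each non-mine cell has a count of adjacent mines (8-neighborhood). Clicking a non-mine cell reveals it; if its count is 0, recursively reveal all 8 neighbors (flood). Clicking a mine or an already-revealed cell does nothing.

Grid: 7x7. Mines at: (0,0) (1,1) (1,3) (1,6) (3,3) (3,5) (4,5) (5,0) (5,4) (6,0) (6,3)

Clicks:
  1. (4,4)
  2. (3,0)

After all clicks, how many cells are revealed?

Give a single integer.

Answer: 10

Derivation:
Click 1 (4,4) count=4: revealed 1 new [(4,4)] -> total=1
Click 2 (3,0) count=0: revealed 9 new [(2,0) (2,1) (2,2) (3,0) (3,1) (3,2) (4,0) (4,1) (4,2)] -> total=10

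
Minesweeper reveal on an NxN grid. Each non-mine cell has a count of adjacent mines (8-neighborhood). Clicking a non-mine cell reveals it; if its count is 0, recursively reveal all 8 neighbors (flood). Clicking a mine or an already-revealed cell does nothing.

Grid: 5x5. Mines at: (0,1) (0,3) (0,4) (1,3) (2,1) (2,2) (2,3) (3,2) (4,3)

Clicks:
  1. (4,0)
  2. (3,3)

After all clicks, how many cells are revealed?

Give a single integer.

Answer: 5

Derivation:
Click 1 (4,0) count=0: revealed 4 new [(3,0) (3,1) (4,0) (4,1)] -> total=4
Click 2 (3,3) count=4: revealed 1 new [(3,3)] -> total=5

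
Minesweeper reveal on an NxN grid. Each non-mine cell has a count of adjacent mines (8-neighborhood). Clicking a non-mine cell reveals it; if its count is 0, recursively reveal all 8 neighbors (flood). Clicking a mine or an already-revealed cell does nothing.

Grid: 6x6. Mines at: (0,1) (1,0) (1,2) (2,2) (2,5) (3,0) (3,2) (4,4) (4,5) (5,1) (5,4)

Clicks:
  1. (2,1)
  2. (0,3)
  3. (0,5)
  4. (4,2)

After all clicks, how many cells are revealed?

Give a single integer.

Click 1 (2,1) count=5: revealed 1 new [(2,1)] -> total=1
Click 2 (0,3) count=1: revealed 1 new [(0,3)] -> total=2
Click 3 (0,5) count=0: revealed 5 new [(0,4) (0,5) (1,3) (1,4) (1,5)] -> total=7
Click 4 (4,2) count=2: revealed 1 new [(4,2)] -> total=8

Answer: 8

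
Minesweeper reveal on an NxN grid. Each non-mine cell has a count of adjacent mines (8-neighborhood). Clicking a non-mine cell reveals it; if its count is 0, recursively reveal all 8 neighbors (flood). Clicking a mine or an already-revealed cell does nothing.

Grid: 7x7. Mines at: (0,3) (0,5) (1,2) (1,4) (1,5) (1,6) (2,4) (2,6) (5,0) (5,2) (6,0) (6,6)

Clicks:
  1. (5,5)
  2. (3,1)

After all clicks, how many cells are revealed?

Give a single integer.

Answer: 17

Derivation:
Click 1 (5,5) count=1: revealed 1 new [(5,5)] -> total=1
Click 2 (3,1) count=0: revealed 16 new [(0,0) (0,1) (1,0) (1,1) (2,0) (2,1) (2,2) (2,3) (3,0) (3,1) (3,2) (3,3) (4,0) (4,1) (4,2) (4,3)] -> total=17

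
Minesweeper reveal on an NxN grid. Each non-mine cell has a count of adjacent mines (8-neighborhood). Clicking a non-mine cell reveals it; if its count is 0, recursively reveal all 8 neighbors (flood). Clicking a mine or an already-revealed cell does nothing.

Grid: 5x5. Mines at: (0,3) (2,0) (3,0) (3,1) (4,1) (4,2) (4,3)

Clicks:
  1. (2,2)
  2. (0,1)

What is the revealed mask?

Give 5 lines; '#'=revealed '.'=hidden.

Click 1 (2,2) count=1: revealed 1 new [(2,2)] -> total=1
Click 2 (0,1) count=0: revealed 6 new [(0,0) (0,1) (0,2) (1,0) (1,1) (1,2)] -> total=7

Answer: ###..
###..
..#..
.....
.....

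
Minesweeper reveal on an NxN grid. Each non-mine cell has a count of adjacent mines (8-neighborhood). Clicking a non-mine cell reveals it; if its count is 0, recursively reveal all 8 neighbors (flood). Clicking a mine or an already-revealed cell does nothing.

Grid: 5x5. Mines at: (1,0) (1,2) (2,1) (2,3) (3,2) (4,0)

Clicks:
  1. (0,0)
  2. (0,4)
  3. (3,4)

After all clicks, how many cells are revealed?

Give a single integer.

Click 1 (0,0) count=1: revealed 1 new [(0,0)] -> total=1
Click 2 (0,4) count=0: revealed 4 new [(0,3) (0,4) (1,3) (1,4)] -> total=5
Click 3 (3,4) count=1: revealed 1 new [(3,4)] -> total=6

Answer: 6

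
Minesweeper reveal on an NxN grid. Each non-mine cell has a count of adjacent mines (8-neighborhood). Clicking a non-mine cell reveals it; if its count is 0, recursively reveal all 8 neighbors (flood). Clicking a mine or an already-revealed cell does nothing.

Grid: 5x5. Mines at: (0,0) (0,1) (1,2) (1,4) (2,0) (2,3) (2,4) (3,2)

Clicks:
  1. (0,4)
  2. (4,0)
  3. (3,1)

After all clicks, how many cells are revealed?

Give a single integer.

Click 1 (0,4) count=1: revealed 1 new [(0,4)] -> total=1
Click 2 (4,0) count=0: revealed 4 new [(3,0) (3,1) (4,0) (4,1)] -> total=5
Click 3 (3,1) count=2: revealed 0 new [(none)] -> total=5

Answer: 5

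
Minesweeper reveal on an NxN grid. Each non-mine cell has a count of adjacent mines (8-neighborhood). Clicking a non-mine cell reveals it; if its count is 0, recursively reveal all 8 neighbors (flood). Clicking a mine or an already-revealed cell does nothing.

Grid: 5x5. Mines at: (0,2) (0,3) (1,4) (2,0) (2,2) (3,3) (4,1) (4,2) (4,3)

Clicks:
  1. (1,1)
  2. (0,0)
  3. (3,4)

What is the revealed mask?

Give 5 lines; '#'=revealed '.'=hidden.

Answer: ##...
##...
.....
....#
.....

Derivation:
Click 1 (1,1) count=3: revealed 1 new [(1,1)] -> total=1
Click 2 (0,0) count=0: revealed 3 new [(0,0) (0,1) (1,0)] -> total=4
Click 3 (3,4) count=2: revealed 1 new [(3,4)] -> total=5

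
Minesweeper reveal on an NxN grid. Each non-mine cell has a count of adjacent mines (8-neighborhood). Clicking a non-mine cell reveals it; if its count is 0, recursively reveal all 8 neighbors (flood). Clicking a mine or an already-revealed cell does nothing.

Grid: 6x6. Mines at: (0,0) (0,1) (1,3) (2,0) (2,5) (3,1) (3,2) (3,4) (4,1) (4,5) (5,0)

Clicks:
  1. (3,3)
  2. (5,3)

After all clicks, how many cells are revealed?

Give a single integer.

Answer: 7

Derivation:
Click 1 (3,3) count=2: revealed 1 new [(3,3)] -> total=1
Click 2 (5,3) count=0: revealed 6 new [(4,2) (4,3) (4,4) (5,2) (5,3) (5,4)] -> total=7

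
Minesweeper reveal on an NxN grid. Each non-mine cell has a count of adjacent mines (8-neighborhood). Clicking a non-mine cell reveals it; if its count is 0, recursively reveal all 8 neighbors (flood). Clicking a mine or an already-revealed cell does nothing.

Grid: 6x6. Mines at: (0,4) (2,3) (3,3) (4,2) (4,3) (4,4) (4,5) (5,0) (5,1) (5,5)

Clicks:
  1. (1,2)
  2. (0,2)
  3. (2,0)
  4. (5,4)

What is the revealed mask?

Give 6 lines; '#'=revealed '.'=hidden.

Answer: ####..
####..
###...
###...
##....
....#.

Derivation:
Click 1 (1,2) count=1: revealed 1 new [(1,2)] -> total=1
Click 2 (0,2) count=0: revealed 15 new [(0,0) (0,1) (0,2) (0,3) (1,0) (1,1) (1,3) (2,0) (2,1) (2,2) (3,0) (3,1) (3,2) (4,0) (4,1)] -> total=16
Click 3 (2,0) count=0: revealed 0 new [(none)] -> total=16
Click 4 (5,4) count=4: revealed 1 new [(5,4)] -> total=17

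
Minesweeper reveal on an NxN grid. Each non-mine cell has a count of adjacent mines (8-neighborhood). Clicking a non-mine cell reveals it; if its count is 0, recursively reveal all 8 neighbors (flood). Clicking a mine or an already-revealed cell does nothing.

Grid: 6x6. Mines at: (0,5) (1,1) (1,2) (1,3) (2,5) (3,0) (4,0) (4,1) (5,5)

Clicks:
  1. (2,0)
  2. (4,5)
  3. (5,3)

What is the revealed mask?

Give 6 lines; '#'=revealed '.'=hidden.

Click 1 (2,0) count=2: revealed 1 new [(2,0)] -> total=1
Click 2 (4,5) count=1: revealed 1 new [(4,5)] -> total=2
Click 3 (5,3) count=0: revealed 12 new [(2,2) (2,3) (2,4) (3,2) (3,3) (3,4) (4,2) (4,3) (4,4) (5,2) (5,3) (5,4)] -> total=14

Answer: ......
......
#.###.
..###.
..####
..###.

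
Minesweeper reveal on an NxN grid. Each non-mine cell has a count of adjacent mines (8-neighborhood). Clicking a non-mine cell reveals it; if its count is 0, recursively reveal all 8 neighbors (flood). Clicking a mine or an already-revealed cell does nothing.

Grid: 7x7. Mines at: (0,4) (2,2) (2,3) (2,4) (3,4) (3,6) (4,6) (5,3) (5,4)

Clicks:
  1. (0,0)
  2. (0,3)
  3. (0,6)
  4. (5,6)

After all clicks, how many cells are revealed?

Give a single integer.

Answer: 29

Derivation:
Click 1 (0,0) count=0: revealed 22 new [(0,0) (0,1) (0,2) (0,3) (1,0) (1,1) (1,2) (1,3) (2,0) (2,1) (3,0) (3,1) (3,2) (4,0) (4,1) (4,2) (5,0) (5,1) (5,2) (6,0) (6,1) (6,2)] -> total=22
Click 2 (0,3) count=1: revealed 0 new [(none)] -> total=22
Click 3 (0,6) count=0: revealed 6 new [(0,5) (0,6) (1,5) (1,6) (2,5) (2,6)] -> total=28
Click 4 (5,6) count=1: revealed 1 new [(5,6)] -> total=29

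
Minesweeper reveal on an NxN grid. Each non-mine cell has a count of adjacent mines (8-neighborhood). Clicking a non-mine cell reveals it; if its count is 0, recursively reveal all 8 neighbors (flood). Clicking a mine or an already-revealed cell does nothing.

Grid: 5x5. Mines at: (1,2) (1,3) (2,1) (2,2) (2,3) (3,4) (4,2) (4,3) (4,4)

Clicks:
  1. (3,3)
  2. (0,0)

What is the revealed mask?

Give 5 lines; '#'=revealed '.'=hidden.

Answer: ##...
##...
.....
...#.
.....

Derivation:
Click 1 (3,3) count=6: revealed 1 new [(3,3)] -> total=1
Click 2 (0,0) count=0: revealed 4 new [(0,0) (0,1) (1,0) (1,1)] -> total=5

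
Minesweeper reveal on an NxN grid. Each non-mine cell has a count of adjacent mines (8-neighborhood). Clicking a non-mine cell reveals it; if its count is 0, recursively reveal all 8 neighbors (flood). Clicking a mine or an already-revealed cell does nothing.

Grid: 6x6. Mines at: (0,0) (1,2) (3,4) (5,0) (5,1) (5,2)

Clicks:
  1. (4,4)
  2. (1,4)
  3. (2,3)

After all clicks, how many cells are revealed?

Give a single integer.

Click 1 (4,4) count=1: revealed 1 new [(4,4)] -> total=1
Click 2 (1,4) count=0: revealed 9 new [(0,3) (0,4) (0,5) (1,3) (1,4) (1,5) (2,3) (2,4) (2,5)] -> total=10
Click 3 (2,3) count=2: revealed 0 new [(none)] -> total=10

Answer: 10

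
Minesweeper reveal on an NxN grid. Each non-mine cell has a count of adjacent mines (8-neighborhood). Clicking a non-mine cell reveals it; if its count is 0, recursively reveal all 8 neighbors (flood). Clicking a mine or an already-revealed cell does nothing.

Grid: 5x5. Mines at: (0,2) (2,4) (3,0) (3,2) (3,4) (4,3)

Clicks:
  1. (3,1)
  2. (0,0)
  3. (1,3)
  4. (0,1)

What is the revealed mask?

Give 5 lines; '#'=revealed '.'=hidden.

Answer: ##...
##.#.
##...
.#...
.....

Derivation:
Click 1 (3,1) count=2: revealed 1 new [(3,1)] -> total=1
Click 2 (0,0) count=0: revealed 6 new [(0,0) (0,1) (1,0) (1,1) (2,0) (2,1)] -> total=7
Click 3 (1,3) count=2: revealed 1 new [(1,3)] -> total=8
Click 4 (0,1) count=1: revealed 0 new [(none)] -> total=8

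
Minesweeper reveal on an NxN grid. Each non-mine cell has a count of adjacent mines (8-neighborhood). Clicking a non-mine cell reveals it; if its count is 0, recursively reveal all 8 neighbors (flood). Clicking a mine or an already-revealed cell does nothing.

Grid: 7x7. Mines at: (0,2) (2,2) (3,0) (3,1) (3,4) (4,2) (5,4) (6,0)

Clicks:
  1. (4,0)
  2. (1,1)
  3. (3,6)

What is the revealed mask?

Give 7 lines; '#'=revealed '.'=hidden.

Click 1 (4,0) count=2: revealed 1 new [(4,0)] -> total=1
Click 2 (1,1) count=2: revealed 1 new [(1,1)] -> total=2
Click 3 (3,6) count=0: revealed 20 new [(0,3) (0,4) (0,5) (0,6) (1,3) (1,4) (1,5) (1,6) (2,3) (2,4) (2,5) (2,6) (3,5) (3,6) (4,5) (4,6) (5,5) (5,6) (6,5) (6,6)] -> total=22

Answer: ...####
.#.####
...####
.....##
#....##
.....##
.....##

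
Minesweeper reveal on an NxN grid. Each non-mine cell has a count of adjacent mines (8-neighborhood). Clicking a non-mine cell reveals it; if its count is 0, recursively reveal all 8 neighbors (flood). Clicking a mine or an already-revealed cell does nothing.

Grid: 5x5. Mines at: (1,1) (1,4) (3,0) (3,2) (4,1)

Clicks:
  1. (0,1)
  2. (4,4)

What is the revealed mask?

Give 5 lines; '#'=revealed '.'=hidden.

Click 1 (0,1) count=1: revealed 1 new [(0,1)] -> total=1
Click 2 (4,4) count=0: revealed 6 new [(2,3) (2,4) (3,3) (3,4) (4,3) (4,4)] -> total=7

Answer: .#...
.....
...##
...##
...##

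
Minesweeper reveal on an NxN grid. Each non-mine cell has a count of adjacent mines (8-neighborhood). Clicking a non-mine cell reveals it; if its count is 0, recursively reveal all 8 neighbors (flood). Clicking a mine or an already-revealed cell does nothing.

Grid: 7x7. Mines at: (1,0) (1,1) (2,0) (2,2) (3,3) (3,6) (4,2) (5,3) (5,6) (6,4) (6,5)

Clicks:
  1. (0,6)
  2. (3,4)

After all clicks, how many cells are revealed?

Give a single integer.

Click 1 (0,6) count=0: revealed 14 new [(0,2) (0,3) (0,4) (0,5) (0,6) (1,2) (1,3) (1,4) (1,5) (1,6) (2,3) (2,4) (2,5) (2,6)] -> total=14
Click 2 (3,4) count=1: revealed 1 new [(3,4)] -> total=15

Answer: 15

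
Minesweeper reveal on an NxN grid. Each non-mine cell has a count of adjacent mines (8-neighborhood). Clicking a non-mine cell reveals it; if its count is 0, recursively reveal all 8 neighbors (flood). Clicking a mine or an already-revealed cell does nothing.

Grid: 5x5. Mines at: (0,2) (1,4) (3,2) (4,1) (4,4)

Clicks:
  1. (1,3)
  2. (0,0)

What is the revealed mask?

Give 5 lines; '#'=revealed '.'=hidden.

Answer: ##...
##.#.
##...
##...
.....

Derivation:
Click 1 (1,3) count=2: revealed 1 new [(1,3)] -> total=1
Click 2 (0,0) count=0: revealed 8 new [(0,0) (0,1) (1,0) (1,1) (2,0) (2,1) (3,0) (3,1)] -> total=9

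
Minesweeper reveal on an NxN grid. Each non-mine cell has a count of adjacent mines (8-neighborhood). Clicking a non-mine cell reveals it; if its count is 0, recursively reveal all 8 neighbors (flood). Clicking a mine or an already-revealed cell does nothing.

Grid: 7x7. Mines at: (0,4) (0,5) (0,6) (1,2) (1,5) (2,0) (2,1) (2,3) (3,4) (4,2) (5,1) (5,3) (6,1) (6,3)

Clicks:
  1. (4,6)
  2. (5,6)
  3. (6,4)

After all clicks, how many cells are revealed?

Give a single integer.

Click 1 (4,6) count=0: revealed 13 new [(2,5) (2,6) (3,5) (3,6) (4,4) (4,5) (4,6) (5,4) (5,5) (5,6) (6,4) (6,5) (6,6)] -> total=13
Click 2 (5,6) count=0: revealed 0 new [(none)] -> total=13
Click 3 (6,4) count=2: revealed 0 new [(none)] -> total=13

Answer: 13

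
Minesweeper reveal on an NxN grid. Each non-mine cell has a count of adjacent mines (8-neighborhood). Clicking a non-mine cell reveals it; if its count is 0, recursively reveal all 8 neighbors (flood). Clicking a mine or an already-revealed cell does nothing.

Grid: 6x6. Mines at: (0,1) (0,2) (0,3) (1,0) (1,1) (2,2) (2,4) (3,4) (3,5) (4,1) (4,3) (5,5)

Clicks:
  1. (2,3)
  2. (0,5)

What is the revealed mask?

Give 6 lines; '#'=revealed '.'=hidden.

Click 1 (2,3) count=3: revealed 1 new [(2,3)] -> total=1
Click 2 (0,5) count=0: revealed 4 new [(0,4) (0,5) (1,4) (1,5)] -> total=5

Answer: ....##
....##
...#..
......
......
......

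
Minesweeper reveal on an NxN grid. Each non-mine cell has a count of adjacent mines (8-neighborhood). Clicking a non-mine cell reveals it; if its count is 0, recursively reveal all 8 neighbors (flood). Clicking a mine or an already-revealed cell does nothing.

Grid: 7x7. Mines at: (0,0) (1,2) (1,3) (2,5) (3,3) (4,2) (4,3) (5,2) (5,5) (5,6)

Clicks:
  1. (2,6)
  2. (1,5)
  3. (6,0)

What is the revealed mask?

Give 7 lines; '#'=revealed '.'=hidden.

Click 1 (2,6) count=1: revealed 1 new [(2,6)] -> total=1
Click 2 (1,5) count=1: revealed 1 new [(1,5)] -> total=2
Click 3 (6,0) count=0: revealed 12 new [(1,0) (1,1) (2,0) (2,1) (3,0) (3,1) (4,0) (4,1) (5,0) (5,1) (6,0) (6,1)] -> total=14

Answer: .......
##...#.
##....#
##.....
##.....
##.....
##.....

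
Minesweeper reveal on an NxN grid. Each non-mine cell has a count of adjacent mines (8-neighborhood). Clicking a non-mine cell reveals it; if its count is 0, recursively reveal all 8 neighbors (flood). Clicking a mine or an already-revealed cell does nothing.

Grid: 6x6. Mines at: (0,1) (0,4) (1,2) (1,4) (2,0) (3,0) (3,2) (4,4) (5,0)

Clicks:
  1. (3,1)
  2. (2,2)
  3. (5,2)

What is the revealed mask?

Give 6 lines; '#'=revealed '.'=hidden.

Click 1 (3,1) count=3: revealed 1 new [(3,1)] -> total=1
Click 2 (2,2) count=2: revealed 1 new [(2,2)] -> total=2
Click 3 (5,2) count=0: revealed 6 new [(4,1) (4,2) (4,3) (5,1) (5,2) (5,3)] -> total=8

Answer: ......
......
..#...
.#....
.###..
.###..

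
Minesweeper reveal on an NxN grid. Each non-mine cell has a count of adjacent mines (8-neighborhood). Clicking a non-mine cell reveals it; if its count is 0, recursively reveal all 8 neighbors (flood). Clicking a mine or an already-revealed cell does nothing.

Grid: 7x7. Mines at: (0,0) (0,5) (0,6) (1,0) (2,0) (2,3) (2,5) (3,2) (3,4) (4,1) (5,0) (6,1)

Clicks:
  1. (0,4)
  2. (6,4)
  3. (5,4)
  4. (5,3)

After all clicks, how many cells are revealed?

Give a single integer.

Answer: 18

Derivation:
Click 1 (0,4) count=1: revealed 1 new [(0,4)] -> total=1
Click 2 (6,4) count=0: revealed 17 new [(3,5) (3,6) (4,2) (4,3) (4,4) (4,5) (4,6) (5,2) (5,3) (5,4) (5,5) (5,6) (6,2) (6,3) (6,4) (6,5) (6,6)] -> total=18
Click 3 (5,4) count=0: revealed 0 new [(none)] -> total=18
Click 4 (5,3) count=0: revealed 0 new [(none)] -> total=18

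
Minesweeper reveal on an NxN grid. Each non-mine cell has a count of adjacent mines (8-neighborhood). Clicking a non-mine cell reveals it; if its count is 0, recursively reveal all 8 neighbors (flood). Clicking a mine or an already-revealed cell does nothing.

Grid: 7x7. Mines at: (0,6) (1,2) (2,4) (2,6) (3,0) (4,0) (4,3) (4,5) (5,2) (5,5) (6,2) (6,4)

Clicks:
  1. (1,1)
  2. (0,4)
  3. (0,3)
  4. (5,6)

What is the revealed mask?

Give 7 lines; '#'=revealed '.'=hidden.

Answer: ...###.
.#.###.
.......
.......
.......
......#
.......

Derivation:
Click 1 (1,1) count=1: revealed 1 new [(1,1)] -> total=1
Click 2 (0,4) count=0: revealed 6 new [(0,3) (0,4) (0,5) (1,3) (1,4) (1,5)] -> total=7
Click 3 (0,3) count=1: revealed 0 new [(none)] -> total=7
Click 4 (5,6) count=2: revealed 1 new [(5,6)] -> total=8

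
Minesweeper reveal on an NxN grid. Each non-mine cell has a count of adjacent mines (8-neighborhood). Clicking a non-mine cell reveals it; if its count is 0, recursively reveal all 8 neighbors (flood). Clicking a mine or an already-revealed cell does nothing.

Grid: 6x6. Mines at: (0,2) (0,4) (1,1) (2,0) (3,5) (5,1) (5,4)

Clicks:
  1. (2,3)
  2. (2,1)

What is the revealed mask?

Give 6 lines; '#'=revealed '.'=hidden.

Answer: ......
..###.
.####.
.####.
.####.
......

Derivation:
Click 1 (2,3) count=0: revealed 15 new [(1,2) (1,3) (1,4) (2,1) (2,2) (2,3) (2,4) (3,1) (3,2) (3,3) (3,4) (4,1) (4,2) (4,3) (4,4)] -> total=15
Click 2 (2,1) count=2: revealed 0 new [(none)] -> total=15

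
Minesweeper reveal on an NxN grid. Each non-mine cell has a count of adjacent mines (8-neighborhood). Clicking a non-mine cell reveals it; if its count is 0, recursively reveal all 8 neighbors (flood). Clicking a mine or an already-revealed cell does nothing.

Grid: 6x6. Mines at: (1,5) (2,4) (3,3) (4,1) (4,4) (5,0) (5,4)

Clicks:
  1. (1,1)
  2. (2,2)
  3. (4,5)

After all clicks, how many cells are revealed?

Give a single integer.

Click 1 (1,1) count=0: revealed 17 new [(0,0) (0,1) (0,2) (0,3) (0,4) (1,0) (1,1) (1,2) (1,3) (1,4) (2,0) (2,1) (2,2) (2,3) (3,0) (3,1) (3,2)] -> total=17
Click 2 (2,2) count=1: revealed 0 new [(none)] -> total=17
Click 3 (4,5) count=2: revealed 1 new [(4,5)] -> total=18

Answer: 18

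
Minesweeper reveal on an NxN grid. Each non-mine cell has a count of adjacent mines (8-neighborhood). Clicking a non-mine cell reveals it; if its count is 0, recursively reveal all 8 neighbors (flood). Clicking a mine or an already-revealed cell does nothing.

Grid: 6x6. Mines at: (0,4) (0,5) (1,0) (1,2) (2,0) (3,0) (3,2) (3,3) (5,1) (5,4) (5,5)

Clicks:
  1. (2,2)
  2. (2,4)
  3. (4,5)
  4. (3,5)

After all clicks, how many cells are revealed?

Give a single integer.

Click 1 (2,2) count=3: revealed 1 new [(2,2)] -> total=1
Click 2 (2,4) count=1: revealed 1 new [(2,4)] -> total=2
Click 3 (4,5) count=2: revealed 1 new [(4,5)] -> total=3
Click 4 (3,5) count=0: revealed 6 new [(1,4) (1,5) (2,5) (3,4) (3,5) (4,4)] -> total=9

Answer: 9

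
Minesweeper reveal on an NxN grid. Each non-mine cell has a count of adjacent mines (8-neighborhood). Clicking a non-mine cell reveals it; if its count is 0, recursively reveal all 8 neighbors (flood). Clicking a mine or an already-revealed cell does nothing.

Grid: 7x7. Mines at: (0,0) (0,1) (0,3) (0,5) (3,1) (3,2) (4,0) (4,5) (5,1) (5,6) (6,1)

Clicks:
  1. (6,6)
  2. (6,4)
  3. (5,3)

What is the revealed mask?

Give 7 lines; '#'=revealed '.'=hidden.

Answer: .......
.......
.......
.......
..###..
..####.
..#####

Derivation:
Click 1 (6,6) count=1: revealed 1 new [(6,6)] -> total=1
Click 2 (6,4) count=0: revealed 11 new [(4,2) (4,3) (4,4) (5,2) (5,3) (5,4) (5,5) (6,2) (6,3) (6,4) (6,5)] -> total=12
Click 3 (5,3) count=0: revealed 0 new [(none)] -> total=12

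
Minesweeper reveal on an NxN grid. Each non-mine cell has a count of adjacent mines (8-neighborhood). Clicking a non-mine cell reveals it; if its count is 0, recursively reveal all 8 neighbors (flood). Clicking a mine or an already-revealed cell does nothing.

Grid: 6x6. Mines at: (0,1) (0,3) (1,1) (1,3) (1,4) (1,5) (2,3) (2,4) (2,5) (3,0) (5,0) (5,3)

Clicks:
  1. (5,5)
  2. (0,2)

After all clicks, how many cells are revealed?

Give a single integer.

Answer: 7

Derivation:
Click 1 (5,5) count=0: revealed 6 new [(3,4) (3,5) (4,4) (4,5) (5,4) (5,5)] -> total=6
Click 2 (0,2) count=4: revealed 1 new [(0,2)] -> total=7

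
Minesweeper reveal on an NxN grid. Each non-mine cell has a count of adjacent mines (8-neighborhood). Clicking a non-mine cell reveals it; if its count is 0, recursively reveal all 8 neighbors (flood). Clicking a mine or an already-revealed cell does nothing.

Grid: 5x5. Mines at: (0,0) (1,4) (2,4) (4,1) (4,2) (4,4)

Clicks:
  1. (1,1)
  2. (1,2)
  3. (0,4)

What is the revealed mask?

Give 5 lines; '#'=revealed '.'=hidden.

Click 1 (1,1) count=1: revealed 1 new [(1,1)] -> total=1
Click 2 (1,2) count=0: revealed 14 new [(0,1) (0,2) (0,3) (1,0) (1,2) (1,3) (2,0) (2,1) (2,2) (2,3) (3,0) (3,1) (3,2) (3,3)] -> total=15
Click 3 (0,4) count=1: revealed 1 new [(0,4)] -> total=16

Answer: .####
####.
####.
####.
.....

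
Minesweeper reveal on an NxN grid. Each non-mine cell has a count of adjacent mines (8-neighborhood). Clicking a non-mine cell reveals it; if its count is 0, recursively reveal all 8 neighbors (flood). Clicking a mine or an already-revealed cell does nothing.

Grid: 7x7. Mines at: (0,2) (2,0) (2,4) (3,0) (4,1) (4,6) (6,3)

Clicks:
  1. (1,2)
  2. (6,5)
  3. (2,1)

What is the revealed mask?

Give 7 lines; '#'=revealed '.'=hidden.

Click 1 (1,2) count=1: revealed 1 new [(1,2)] -> total=1
Click 2 (6,5) count=0: revealed 6 new [(5,4) (5,5) (5,6) (6,4) (6,5) (6,6)] -> total=7
Click 3 (2,1) count=2: revealed 1 new [(2,1)] -> total=8

Answer: .......
..#....
.#.....
.......
.......
....###
....###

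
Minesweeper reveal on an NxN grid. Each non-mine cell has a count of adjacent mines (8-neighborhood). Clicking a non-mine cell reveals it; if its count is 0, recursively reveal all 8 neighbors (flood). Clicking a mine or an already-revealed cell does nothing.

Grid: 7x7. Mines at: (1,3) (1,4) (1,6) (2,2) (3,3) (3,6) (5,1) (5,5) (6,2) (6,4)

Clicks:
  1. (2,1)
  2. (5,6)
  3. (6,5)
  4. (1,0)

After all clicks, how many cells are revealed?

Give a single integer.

Answer: 14

Derivation:
Click 1 (2,1) count=1: revealed 1 new [(2,1)] -> total=1
Click 2 (5,6) count=1: revealed 1 new [(5,6)] -> total=2
Click 3 (6,5) count=2: revealed 1 new [(6,5)] -> total=3
Click 4 (1,0) count=0: revealed 11 new [(0,0) (0,1) (0,2) (1,0) (1,1) (1,2) (2,0) (3,0) (3,1) (4,0) (4,1)] -> total=14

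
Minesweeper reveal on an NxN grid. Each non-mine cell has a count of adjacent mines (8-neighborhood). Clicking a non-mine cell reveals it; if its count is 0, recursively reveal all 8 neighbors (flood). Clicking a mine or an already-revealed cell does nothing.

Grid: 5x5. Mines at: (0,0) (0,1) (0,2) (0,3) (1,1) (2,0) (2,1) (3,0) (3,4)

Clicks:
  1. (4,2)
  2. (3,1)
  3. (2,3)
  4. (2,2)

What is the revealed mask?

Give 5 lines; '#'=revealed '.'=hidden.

Answer: .....
.....
..##.
.###.
.###.

Derivation:
Click 1 (4,2) count=0: revealed 6 new [(3,1) (3,2) (3,3) (4,1) (4,2) (4,3)] -> total=6
Click 2 (3,1) count=3: revealed 0 new [(none)] -> total=6
Click 3 (2,3) count=1: revealed 1 new [(2,3)] -> total=7
Click 4 (2,2) count=2: revealed 1 new [(2,2)] -> total=8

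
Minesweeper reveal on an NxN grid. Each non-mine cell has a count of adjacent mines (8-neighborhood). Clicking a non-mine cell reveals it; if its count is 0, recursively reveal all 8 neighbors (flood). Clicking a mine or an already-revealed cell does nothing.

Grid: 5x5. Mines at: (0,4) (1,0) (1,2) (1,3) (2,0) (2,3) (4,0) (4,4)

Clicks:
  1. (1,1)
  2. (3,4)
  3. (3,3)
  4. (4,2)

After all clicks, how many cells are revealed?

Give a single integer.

Answer: 8

Derivation:
Click 1 (1,1) count=3: revealed 1 new [(1,1)] -> total=1
Click 2 (3,4) count=2: revealed 1 new [(3,4)] -> total=2
Click 3 (3,3) count=2: revealed 1 new [(3,3)] -> total=3
Click 4 (4,2) count=0: revealed 5 new [(3,1) (3,2) (4,1) (4,2) (4,3)] -> total=8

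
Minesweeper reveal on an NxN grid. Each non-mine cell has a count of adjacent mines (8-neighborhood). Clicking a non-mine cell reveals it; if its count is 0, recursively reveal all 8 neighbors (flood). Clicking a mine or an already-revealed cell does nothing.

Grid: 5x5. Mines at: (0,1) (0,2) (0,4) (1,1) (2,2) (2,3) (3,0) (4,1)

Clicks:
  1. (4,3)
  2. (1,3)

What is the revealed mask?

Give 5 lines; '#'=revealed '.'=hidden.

Click 1 (4,3) count=0: revealed 6 new [(3,2) (3,3) (3,4) (4,2) (4,3) (4,4)] -> total=6
Click 2 (1,3) count=4: revealed 1 new [(1,3)] -> total=7

Answer: .....
...#.
.....
..###
..###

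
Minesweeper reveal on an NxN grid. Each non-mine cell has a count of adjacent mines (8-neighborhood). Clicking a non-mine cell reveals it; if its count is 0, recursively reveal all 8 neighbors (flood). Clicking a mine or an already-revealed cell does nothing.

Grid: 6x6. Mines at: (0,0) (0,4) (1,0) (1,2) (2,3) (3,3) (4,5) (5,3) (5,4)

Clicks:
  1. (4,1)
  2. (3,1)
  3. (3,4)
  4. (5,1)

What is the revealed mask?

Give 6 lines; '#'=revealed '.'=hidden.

Click 1 (4,1) count=0: revealed 12 new [(2,0) (2,1) (2,2) (3,0) (3,1) (3,2) (4,0) (4,1) (4,2) (5,0) (5,1) (5,2)] -> total=12
Click 2 (3,1) count=0: revealed 0 new [(none)] -> total=12
Click 3 (3,4) count=3: revealed 1 new [(3,4)] -> total=13
Click 4 (5,1) count=0: revealed 0 new [(none)] -> total=13

Answer: ......
......
###...
###.#.
###...
###...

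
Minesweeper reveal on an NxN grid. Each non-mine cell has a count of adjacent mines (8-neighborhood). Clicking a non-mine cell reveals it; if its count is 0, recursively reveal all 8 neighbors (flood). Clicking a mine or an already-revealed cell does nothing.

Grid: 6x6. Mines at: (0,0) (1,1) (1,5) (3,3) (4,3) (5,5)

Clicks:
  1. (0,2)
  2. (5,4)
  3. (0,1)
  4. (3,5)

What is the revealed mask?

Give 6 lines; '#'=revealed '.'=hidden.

Answer: .##...
......
....##
....##
....##
....#.

Derivation:
Click 1 (0,2) count=1: revealed 1 new [(0,2)] -> total=1
Click 2 (5,4) count=2: revealed 1 new [(5,4)] -> total=2
Click 3 (0,1) count=2: revealed 1 new [(0,1)] -> total=3
Click 4 (3,5) count=0: revealed 6 new [(2,4) (2,5) (3,4) (3,5) (4,4) (4,5)] -> total=9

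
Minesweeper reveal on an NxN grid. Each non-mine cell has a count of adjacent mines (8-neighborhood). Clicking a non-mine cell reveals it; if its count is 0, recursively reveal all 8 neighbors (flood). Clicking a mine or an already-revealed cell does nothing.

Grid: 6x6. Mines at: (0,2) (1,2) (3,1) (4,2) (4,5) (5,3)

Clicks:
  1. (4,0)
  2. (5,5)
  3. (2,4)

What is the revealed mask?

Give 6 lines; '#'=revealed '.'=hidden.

Click 1 (4,0) count=1: revealed 1 new [(4,0)] -> total=1
Click 2 (5,5) count=1: revealed 1 new [(5,5)] -> total=2
Click 3 (2,4) count=0: revealed 12 new [(0,3) (0,4) (0,5) (1,3) (1,4) (1,5) (2,3) (2,4) (2,5) (3,3) (3,4) (3,5)] -> total=14

Answer: ...###
...###
...###
...###
#.....
.....#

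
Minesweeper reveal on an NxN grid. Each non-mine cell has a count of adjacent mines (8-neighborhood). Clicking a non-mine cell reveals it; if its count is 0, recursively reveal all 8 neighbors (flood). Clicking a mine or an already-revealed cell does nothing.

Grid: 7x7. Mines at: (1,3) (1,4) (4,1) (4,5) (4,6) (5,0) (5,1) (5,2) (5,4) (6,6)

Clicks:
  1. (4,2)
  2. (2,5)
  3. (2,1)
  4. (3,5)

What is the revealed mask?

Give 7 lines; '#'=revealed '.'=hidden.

Click 1 (4,2) count=3: revealed 1 new [(4,2)] -> total=1
Click 2 (2,5) count=1: revealed 1 new [(2,5)] -> total=2
Click 3 (2,1) count=0: revealed 12 new [(0,0) (0,1) (0,2) (1,0) (1,1) (1,2) (2,0) (2,1) (2,2) (3,0) (3,1) (3,2)] -> total=14
Click 4 (3,5) count=2: revealed 1 new [(3,5)] -> total=15

Answer: ###....
###....
###..#.
###..#.
..#....
.......
.......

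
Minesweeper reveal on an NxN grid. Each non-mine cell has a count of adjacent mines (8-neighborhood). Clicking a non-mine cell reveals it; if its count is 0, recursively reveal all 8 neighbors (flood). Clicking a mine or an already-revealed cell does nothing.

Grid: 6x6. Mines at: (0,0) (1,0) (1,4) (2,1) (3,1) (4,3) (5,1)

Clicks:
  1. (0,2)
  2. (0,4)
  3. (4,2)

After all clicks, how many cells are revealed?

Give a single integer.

Click 1 (0,2) count=0: revealed 6 new [(0,1) (0,2) (0,3) (1,1) (1,2) (1,3)] -> total=6
Click 2 (0,4) count=1: revealed 1 new [(0,4)] -> total=7
Click 3 (4,2) count=3: revealed 1 new [(4,2)] -> total=8

Answer: 8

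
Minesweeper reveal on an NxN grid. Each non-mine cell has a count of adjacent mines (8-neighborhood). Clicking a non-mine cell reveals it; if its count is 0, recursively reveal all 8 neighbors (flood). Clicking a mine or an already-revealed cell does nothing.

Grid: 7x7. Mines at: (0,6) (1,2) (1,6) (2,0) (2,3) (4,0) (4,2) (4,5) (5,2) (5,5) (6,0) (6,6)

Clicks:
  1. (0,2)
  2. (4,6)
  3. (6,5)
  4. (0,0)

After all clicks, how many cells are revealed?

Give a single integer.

Answer: 7

Derivation:
Click 1 (0,2) count=1: revealed 1 new [(0,2)] -> total=1
Click 2 (4,6) count=2: revealed 1 new [(4,6)] -> total=2
Click 3 (6,5) count=2: revealed 1 new [(6,5)] -> total=3
Click 4 (0,0) count=0: revealed 4 new [(0,0) (0,1) (1,0) (1,1)] -> total=7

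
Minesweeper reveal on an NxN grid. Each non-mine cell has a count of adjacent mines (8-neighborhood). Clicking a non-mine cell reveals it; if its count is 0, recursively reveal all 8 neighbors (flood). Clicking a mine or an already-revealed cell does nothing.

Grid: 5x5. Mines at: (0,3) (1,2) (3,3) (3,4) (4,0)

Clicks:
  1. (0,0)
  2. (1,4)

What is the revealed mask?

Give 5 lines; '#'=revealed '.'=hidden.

Click 1 (0,0) count=0: revealed 8 new [(0,0) (0,1) (1,0) (1,1) (2,0) (2,1) (3,0) (3,1)] -> total=8
Click 2 (1,4) count=1: revealed 1 new [(1,4)] -> total=9

Answer: ##...
##..#
##...
##...
.....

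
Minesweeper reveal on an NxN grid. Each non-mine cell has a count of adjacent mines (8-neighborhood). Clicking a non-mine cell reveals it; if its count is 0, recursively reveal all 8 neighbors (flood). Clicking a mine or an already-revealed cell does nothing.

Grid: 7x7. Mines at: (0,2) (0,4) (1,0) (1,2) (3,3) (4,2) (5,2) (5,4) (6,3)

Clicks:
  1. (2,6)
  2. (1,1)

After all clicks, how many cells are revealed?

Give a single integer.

Click 1 (2,6) count=0: revealed 18 new [(0,5) (0,6) (1,4) (1,5) (1,6) (2,4) (2,5) (2,6) (3,4) (3,5) (3,6) (4,4) (4,5) (4,6) (5,5) (5,6) (6,5) (6,6)] -> total=18
Click 2 (1,1) count=3: revealed 1 new [(1,1)] -> total=19

Answer: 19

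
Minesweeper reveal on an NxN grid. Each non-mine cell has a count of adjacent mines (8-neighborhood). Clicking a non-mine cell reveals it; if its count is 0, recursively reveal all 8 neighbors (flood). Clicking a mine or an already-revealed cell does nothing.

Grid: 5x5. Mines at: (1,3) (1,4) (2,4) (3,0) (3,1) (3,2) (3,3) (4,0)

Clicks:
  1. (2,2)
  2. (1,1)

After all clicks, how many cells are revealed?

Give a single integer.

Click 1 (2,2) count=4: revealed 1 new [(2,2)] -> total=1
Click 2 (1,1) count=0: revealed 8 new [(0,0) (0,1) (0,2) (1,0) (1,1) (1,2) (2,0) (2,1)] -> total=9

Answer: 9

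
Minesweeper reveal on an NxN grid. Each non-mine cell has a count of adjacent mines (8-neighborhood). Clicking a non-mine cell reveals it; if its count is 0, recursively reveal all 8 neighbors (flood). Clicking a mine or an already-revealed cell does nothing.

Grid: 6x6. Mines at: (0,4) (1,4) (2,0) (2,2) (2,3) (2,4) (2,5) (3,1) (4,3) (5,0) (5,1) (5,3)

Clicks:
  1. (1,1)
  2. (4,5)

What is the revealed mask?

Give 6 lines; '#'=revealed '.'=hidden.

Answer: ......
.#....
......
....##
....##
....##

Derivation:
Click 1 (1,1) count=2: revealed 1 new [(1,1)] -> total=1
Click 2 (4,5) count=0: revealed 6 new [(3,4) (3,5) (4,4) (4,5) (5,4) (5,5)] -> total=7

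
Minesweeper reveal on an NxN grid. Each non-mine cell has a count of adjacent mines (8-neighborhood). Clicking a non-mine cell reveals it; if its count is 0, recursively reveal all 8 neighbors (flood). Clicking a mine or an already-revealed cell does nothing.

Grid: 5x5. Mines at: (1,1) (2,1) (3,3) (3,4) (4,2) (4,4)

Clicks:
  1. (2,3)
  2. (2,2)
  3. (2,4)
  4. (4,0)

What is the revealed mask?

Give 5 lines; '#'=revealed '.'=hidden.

Click 1 (2,3) count=2: revealed 1 new [(2,3)] -> total=1
Click 2 (2,2) count=3: revealed 1 new [(2,2)] -> total=2
Click 3 (2,4) count=2: revealed 1 new [(2,4)] -> total=3
Click 4 (4,0) count=0: revealed 4 new [(3,0) (3,1) (4,0) (4,1)] -> total=7

Answer: .....
.....
..###
##...
##...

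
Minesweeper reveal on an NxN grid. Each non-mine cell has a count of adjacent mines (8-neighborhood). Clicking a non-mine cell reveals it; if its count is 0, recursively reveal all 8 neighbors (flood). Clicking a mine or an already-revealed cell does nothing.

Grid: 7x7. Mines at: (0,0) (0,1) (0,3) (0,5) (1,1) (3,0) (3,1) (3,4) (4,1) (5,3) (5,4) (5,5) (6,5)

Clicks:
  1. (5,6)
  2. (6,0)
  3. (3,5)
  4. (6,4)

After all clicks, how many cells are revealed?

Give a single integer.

Click 1 (5,6) count=2: revealed 1 new [(5,6)] -> total=1
Click 2 (6,0) count=0: revealed 6 new [(5,0) (5,1) (5,2) (6,0) (6,1) (6,2)] -> total=7
Click 3 (3,5) count=1: revealed 1 new [(3,5)] -> total=8
Click 4 (6,4) count=4: revealed 1 new [(6,4)] -> total=9

Answer: 9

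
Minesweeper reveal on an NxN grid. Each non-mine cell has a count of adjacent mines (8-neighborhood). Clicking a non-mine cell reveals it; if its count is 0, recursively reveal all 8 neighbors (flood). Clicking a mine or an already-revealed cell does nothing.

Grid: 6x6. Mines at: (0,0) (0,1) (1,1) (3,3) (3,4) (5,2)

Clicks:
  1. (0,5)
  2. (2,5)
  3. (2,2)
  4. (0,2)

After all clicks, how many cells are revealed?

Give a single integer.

Click 1 (0,5) count=0: revealed 12 new [(0,2) (0,3) (0,4) (0,5) (1,2) (1,3) (1,4) (1,5) (2,2) (2,3) (2,4) (2,5)] -> total=12
Click 2 (2,5) count=1: revealed 0 new [(none)] -> total=12
Click 3 (2,2) count=2: revealed 0 new [(none)] -> total=12
Click 4 (0,2) count=2: revealed 0 new [(none)] -> total=12

Answer: 12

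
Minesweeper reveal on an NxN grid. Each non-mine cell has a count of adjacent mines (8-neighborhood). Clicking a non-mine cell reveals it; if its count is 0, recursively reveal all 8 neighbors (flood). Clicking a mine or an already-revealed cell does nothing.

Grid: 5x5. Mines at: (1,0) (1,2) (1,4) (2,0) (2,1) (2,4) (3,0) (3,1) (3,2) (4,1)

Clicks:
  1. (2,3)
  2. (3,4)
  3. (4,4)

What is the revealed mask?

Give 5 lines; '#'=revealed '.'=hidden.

Click 1 (2,3) count=4: revealed 1 new [(2,3)] -> total=1
Click 2 (3,4) count=1: revealed 1 new [(3,4)] -> total=2
Click 3 (4,4) count=0: revealed 3 new [(3,3) (4,3) (4,4)] -> total=5

Answer: .....
.....
...#.
...##
...##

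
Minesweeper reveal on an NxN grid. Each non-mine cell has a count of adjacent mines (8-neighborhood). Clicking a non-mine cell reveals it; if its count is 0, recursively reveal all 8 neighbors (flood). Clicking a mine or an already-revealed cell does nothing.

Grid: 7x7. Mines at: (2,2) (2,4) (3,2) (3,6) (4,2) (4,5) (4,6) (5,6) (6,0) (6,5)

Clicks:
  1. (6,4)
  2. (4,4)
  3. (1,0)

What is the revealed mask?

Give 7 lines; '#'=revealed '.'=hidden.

Click 1 (6,4) count=1: revealed 1 new [(6,4)] -> total=1
Click 2 (4,4) count=1: revealed 1 new [(4,4)] -> total=2
Click 3 (1,0) count=0: revealed 24 new [(0,0) (0,1) (0,2) (0,3) (0,4) (0,5) (0,6) (1,0) (1,1) (1,2) (1,3) (1,4) (1,5) (1,6) (2,0) (2,1) (2,5) (2,6) (3,0) (3,1) (4,0) (4,1) (5,0) (5,1)] -> total=26

Answer: #######
#######
##...##
##.....
##..#..
##.....
....#..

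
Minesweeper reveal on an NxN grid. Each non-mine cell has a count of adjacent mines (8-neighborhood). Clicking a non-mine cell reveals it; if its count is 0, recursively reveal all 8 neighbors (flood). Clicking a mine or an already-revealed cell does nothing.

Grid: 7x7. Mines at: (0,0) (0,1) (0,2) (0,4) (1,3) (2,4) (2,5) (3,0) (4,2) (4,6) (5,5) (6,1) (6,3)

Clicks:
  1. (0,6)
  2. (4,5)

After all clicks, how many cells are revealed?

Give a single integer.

Click 1 (0,6) count=0: revealed 4 new [(0,5) (0,6) (1,5) (1,6)] -> total=4
Click 2 (4,5) count=2: revealed 1 new [(4,5)] -> total=5

Answer: 5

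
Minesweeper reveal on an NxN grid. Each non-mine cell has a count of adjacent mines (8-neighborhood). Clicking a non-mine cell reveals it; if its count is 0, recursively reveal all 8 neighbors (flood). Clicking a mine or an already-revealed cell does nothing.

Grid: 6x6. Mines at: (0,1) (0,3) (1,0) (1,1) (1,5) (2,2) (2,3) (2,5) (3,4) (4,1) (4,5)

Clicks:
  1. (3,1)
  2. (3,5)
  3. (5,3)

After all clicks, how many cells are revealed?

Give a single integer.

Click 1 (3,1) count=2: revealed 1 new [(3,1)] -> total=1
Click 2 (3,5) count=3: revealed 1 new [(3,5)] -> total=2
Click 3 (5,3) count=0: revealed 6 new [(4,2) (4,3) (4,4) (5,2) (5,3) (5,4)] -> total=8

Answer: 8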